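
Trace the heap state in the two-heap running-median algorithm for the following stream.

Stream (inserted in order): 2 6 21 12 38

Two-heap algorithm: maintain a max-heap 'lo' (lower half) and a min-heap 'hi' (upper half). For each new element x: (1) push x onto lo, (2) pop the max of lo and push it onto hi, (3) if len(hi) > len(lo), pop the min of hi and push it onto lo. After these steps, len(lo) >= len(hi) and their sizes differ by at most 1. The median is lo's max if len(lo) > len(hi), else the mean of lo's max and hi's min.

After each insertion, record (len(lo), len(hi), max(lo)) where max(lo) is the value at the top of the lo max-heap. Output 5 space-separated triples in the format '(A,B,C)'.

Step 1: insert 2 -> lo=[2] hi=[] -> (len(lo)=1, len(hi)=0, max(lo)=2)
Step 2: insert 6 -> lo=[2] hi=[6] -> (len(lo)=1, len(hi)=1, max(lo)=2)
Step 3: insert 21 -> lo=[2, 6] hi=[21] -> (len(lo)=2, len(hi)=1, max(lo)=6)
Step 4: insert 12 -> lo=[2, 6] hi=[12, 21] -> (len(lo)=2, len(hi)=2, max(lo)=6)
Step 5: insert 38 -> lo=[2, 6, 12] hi=[21, 38] -> (len(lo)=3, len(hi)=2, max(lo)=12)

Answer: (1,0,2) (1,1,2) (2,1,6) (2,2,6) (3,2,12)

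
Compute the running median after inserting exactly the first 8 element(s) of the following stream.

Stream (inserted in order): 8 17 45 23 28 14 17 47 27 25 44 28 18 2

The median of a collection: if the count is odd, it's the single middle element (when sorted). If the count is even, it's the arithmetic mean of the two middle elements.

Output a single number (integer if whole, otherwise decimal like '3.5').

Answer: 20

Derivation:
Step 1: insert 8 -> lo=[8] (size 1, max 8) hi=[] (size 0) -> median=8
Step 2: insert 17 -> lo=[8] (size 1, max 8) hi=[17] (size 1, min 17) -> median=12.5
Step 3: insert 45 -> lo=[8, 17] (size 2, max 17) hi=[45] (size 1, min 45) -> median=17
Step 4: insert 23 -> lo=[8, 17] (size 2, max 17) hi=[23, 45] (size 2, min 23) -> median=20
Step 5: insert 28 -> lo=[8, 17, 23] (size 3, max 23) hi=[28, 45] (size 2, min 28) -> median=23
Step 6: insert 14 -> lo=[8, 14, 17] (size 3, max 17) hi=[23, 28, 45] (size 3, min 23) -> median=20
Step 7: insert 17 -> lo=[8, 14, 17, 17] (size 4, max 17) hi=[23, 28, 45] (size 3, min 23) -> median=17
Step 8: insert 47 -> lo=[8, 14, 17, 17] (size 4, max 17) hi=[23, 28, 45, 47] (size 4, min 23) -> median=20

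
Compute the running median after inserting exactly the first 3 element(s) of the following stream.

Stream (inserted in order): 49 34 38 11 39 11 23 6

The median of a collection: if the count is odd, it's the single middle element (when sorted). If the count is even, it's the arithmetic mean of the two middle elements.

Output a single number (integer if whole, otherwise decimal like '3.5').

Step 1: insert 49 -> lo=[49] (size 1, max 49) hi=[] (size 0) -> median=49
Step 2: insert 34 -> lo=[34] (size 1, max 34) hi=[49] (size 1, min 49) -> median=41.5
Step 3: insert 38 -> lo=[34, 38] (size 2, max 38) hi=[49] (size 1, min 49) -> median=38

Answer: 38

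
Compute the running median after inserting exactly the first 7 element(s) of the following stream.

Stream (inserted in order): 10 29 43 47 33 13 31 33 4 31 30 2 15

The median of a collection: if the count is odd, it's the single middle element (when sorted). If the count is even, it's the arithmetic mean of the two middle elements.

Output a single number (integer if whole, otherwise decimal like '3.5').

Answer: 31

Derivation:
Step 1: insert 10 -> lo=[10] (size 1, max 10) hi=[] (size 0) -> median=10
Step 2: insert 29 -> lo=[10] (size 1, max 10) hi=[29] (size 1, min 29) -> median=19.5
Step 3: insert 43 -> lo=[10, 29] (size 2, max 29) hi=[43] (size 1, min 43) -> median=29
Step 4: insert 47 -> lo=[10, 29] (size 2, max 29) hi=[43, 47] (size 2, min 43) -> median=36
Step 5: insert 33 -> lo=[10, 29, 33] (size 3, max 33) hi=[43, 47] (size 2, min 43) -> median=33
Step 6: insert 13 -> lo=[10, 13, 29] (size 3, max 29) hi=[33, 43, 47] (size 3, min 33) -> median=31
Step 7: insert 31 -> lo=[10, 13, 29, 31] (size 4, max 31) hi=[33, 43, 47] (size 3, min 33) -> median=31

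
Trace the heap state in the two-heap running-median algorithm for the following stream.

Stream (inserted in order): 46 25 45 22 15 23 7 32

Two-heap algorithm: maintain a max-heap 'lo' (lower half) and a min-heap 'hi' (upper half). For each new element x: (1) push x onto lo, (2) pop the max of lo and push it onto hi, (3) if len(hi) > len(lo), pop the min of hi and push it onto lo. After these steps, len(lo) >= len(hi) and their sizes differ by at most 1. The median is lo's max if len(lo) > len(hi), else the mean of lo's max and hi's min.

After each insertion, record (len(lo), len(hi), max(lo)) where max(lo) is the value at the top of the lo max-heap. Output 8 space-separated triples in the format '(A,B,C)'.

Answer: (1,0,46) (1,1,25) (2,1,45) (2,2,25) (3,2,25) (3,3,23) (4,3,23) (4,4,23)

Derivation:
Step 1: insert 46 -> lo=[46] hi=[] -> (len(lo)=1, len(hi)=0, max(lo)=46)
Step 2: insert 25 -> lo=[25] hi=[46] -> (len(lo)=1, len(hi)=1, max(lo)=25)
Step 3: insert 45 -> lo=[25, 45] hi=[46] -> (len(lo)=2, len(hi)=1, max(lo)=45)
Step 4: insert 22 -> lo=[22, 25] hi=[45, 46] -> (len(lo)=2, len(hi)=2, max(lo)=25)
Step 5: insert 15 -> lo=[15, 22, 25] hi=[45, 46] -> (len(lo)=3, len(hi)=2, max(lo)=25)
Step 6: insert 23 -> lo=[15, 22, 23] hi=[25, 45, 46] -> (len(lo)=3, len(hi)=3, max(lo)=23)
Step 7: insert 7 -> lo=[7, 15, 22, 23] hi=[25, 45, 46] -> (len(lo)=4, len(hi)=3, max(lo)=23)
Step 8: insert 32 -> lo=[7, 15, 22, 23] hi=[25, 32, 45, 46] -> (len(lo)=4, len(hi)=4, max(lo)=23)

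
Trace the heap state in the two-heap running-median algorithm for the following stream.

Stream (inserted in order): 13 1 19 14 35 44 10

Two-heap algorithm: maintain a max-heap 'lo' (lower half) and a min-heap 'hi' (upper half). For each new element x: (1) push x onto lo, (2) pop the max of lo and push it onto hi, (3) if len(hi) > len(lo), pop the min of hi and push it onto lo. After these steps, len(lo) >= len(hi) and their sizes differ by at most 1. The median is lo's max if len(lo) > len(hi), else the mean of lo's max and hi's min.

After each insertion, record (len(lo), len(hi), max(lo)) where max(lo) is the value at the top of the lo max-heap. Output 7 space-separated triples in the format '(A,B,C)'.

Step 1: insert 13 -> lo=[13] hi=[] -> (len(lo)=1, len(hi)=0, max(lo)=13)
Step 2: insert 1 -> lo=[1] hi=[13] -> (len(lo)=1, len(hi)=1, max(lo)=1)
Step 3: insert 19 -> lo=[1, 13] hi=[19] -> (len(lo)=2, len(hi)=1, max(lo)=13)
Step 4: insert 14 -> lo=[1, 13] hi=[14, 19] -> (len(lo)=2, len(hi)=2, max(lo)=13)
Step 5: insert 35 -> lo=[1, 13, 14] hi=[19, 35] -> (len(lo)=3, len(hi)=2, max(lo)=14)
Step 6: insert 44 -> lo=[1, 13, 14] hi=[19, 35, 44] -> (len(lo)=3, len(hi)=3, max(lo)=14)
Step 7: insert 10 -> lo=[1, 10, 13, 14] hi=[19, 35, 44] -> (len(lo)=4, len(hi)=3, max(lo)=14)

Answer: (1,0,13) (1,1,1) (2,1,13) (2,2,13) (3,2,14) (3,3,14) (4,3,14)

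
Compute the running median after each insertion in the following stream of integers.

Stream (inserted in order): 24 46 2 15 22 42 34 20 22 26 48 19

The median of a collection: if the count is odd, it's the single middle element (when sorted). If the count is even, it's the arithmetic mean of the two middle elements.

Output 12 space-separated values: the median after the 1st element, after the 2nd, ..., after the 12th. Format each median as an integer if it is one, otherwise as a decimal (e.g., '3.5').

Step 1: insert 24 -> lo=[24] (size 1, max 24) hi=[] (size 0) -> median=24
Step 2: insert 46 -> lo=[24] (size 1, max 24) hi=[46] (size 1, min 46) -> median=35
Step 3: insert 2 -> lo=[2, 24] (size 2, max 24) hi=[46] (size 1, min 46) -> median=24
Step 4: insert 15 -> lo=[2, 15] (size 2, max 15) hi=[24, 46] (size 2, min 24) -> median=19.5
Step 5: insert 22 -> lo=[2, 15, 22] (size 3, max 22) hi=[24, 46] (size 2, min 24) -> median=22
Step 6: insert 42 -> lo=[2, 15, 22] (size 3, max 22) hi=[24, 42, 46] (size 3, min 24) -> median=23
Step 7: insert 34 -> lo=[2, 15, 22, 24] (size 4, max 24) hi=[34, 42, 46] (size 3, min 34) -> median=24
Step 8: insert 20 -> lo=[2, 15, 20, 22] (size 4, max 22) hi=[24, 34, 42, 46] (size 4, min 24) -> median=23
Step 9: insert 22 -> lo=[2, 15, 20, 22, 22] (size 5, max 22) hi=[24, 34, 42, 46] (size 4, min 24) -> median=22
Step 10: insert 26 -> lo=[2, 15, 20, 22, 22] (size 5, max 22) hi=[24, 26, 34, 42, 46] (size 5, min 24) -> median=23
Step 11: insert 48 -> lo=[2, 15, 20, 22, 22, 24] (size 6, max 24) hi=[26, 34, 42, 46, 48] (size 5, min 26) -> median=24
Step 12: insert 19 -> lo=[2, 15, 19, 20, 22, 22] (size 6, max 22) hi=[24, 26, 34, 42, 46, 48] (size 6, min 24) -> median=23

Answer: 24 35 24 19.5 22 23 24 23 22 23 24 23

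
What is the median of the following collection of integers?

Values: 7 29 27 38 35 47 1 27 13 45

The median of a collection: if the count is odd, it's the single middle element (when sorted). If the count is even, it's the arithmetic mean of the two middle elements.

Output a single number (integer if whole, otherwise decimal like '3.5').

Answer: 28

Derivation:
Step 1: insert 7 -> lo=[7] (size 1, max 7) hi=[] (size 0) -> median=7
Step 2: insert 29 -> lo=[7] (size 1, max 7) hi=[29] (size 1, min 29) -> median=18
Step 3: insert 27 -> lo=[7, 27] (size 2, max 27) hi=[29] (size 1, min 29) -> median=27
Step 4: insert 38 -> lo=[7, 27] (size 2, max 27) hi=[29, 38] (size 2, min 29) -> median=28
Step 5: insert 35 -> lo=[7, 27, 29] (size 3, max 29) hi=[35, 38] (size 2, min 35) -> median=29
Step 6: insert 47 -> lo=[7, 27, 29] (size 3, max 29) hi=[35, 38, 47] (size 3, min 35) -> median=32
Step 7: insert 1 -> lo=[1, 7, 27, 29] (size 4, max 29) hi=[35, 38, 47] (size 3, min 35) -> median=29
Step 8: insert 27 -> lo=[1, 7, 27, 27] (size 4, max 27) hi=[29, 35, 38, 47] (size 4, min 29) -> median=28
Step 9: insert 13 -> lo=[1, 7, 13, 27, 27] (size 5, max 27) hi=[29, 35, 38, 47] (size 4, min 29) -> median=27
Step 10: insert 45 -> lo=[1, 7, 13, 27, 27] (size 5, max 27) hi=[29, 35, 38, 45, 47] (size 5, min 29) -> median=28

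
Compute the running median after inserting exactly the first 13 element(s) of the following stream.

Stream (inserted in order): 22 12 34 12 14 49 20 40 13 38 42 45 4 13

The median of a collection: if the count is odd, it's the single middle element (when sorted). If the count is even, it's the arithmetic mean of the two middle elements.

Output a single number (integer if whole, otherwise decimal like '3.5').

Answer: 22

Derivation:
Step 1: insert 22 -> lo=[22] (size 1, max 22) hi=[] (size 0) -> median=22
Step 2: insert 12 -> lo=[12] (size 1, max 12) hi=[22] (size 1, min 22) -> median=17
Step 3: insert 34 -> lo=[12, 22] (size 2, max 22) hi=[34] (size 1, min 34) -> median=22
Step 4: insert 12 -> lo=[12, 12] (size 2, max 12) hi=[22, 34] (size 2, min 22) -> median=17
Step 5: insert 14 -> lo=[12, 12, 14] (size 3, max 14) hi=[22, 34] (size 2, min 22) -> median=14
Step 6: insert 49 -> lo=[12, 12, 14] (size 3, max 14) hi=[22, 34, 49] (size 3, min 22) -> median=18
Step 7: insert 20 -> lo=[12, 12, 14, 20] (size 4, max 20) hi=[22, 34, 49] (size 3, min 22) -> median=20
Step 8: insert 40 -> lo=[12, 12, 14, 20] (size 4, max 20) hi=[22, 34, 40, 49] (size 4, min 22) -> median=21
Step 9: insert 13 -> lo=[12, 12, 13, 14, 20] (size 5, max 20) hi=[22, 34, 40, 49] (size 4, min 22) -> median=20
Step 10: insert 38 -> lo=[12, 12, 13, 14, 20] (size 5, max 20) hi=[22, 34, 38, 40, 49] (size 5, min 22) -> median=21
Step 11: insert 42 -> lo=[12, 12, 13, 14, 20, 22] (size 6, max 22) hi=[34, 38, 40, 42, 49] (size 5, min 34) -> median=22
Step 12: insert 45 -> lo=[12, 12, 13, 14, 20, 22] (size 6, max 22) hi=[34, 38, 40, 42, 45, 49] (size 6, min 34) -> median=28
Step 13: insert 4 -> lo=[4, 12, 12, 13, 14, 20, 22] (size 7, max 22) hi=[34, 38, 40, 42, 45, 49] (size 6, min 34) -> median=22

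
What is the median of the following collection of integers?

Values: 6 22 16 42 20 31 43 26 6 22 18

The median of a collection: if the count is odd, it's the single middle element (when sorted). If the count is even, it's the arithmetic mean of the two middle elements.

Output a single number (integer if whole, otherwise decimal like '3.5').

Answer: 22

Derivation:
Step 1: insert 6 -> lo=[6] (size 1, max 6) hi=[] (size 0) -> median=6
Step 2: insert 22 -> lo=[6] (size 1, max 6) hi=[22] (size 1, min 22) -> median=14
Step 3: insert 16 -> lo=[6, 16] (size 2, max 16) hi=[22] (size 1, min 22) -> median=16
Step 4: insert 42 -> lo=[6, 16] (size 2, max 16) hi=[22, 42] (size 2, min 22) -> median=19
Step 5: insert 20 -> lo=[6, 16, 20] (size 3, max 20) hi=[22, 42] (size 2, min 22) -> median=20
Step 6: insert 31 -> lo=[6, 16, 20] (size 3, max 20) hi=[22, 31, 42] (size 3, min 22) -> median=21
Step 7: insert 43 -> lo=[6, 16, 20, 22] (size 4, max 22) hi=[31, 42, 43] (size 3, min 31) -> median=22
Step 8: insert 26 -> lo=[6, 16, 20, 22] (size 4, max 22) hi=[26, 31, 42, 43] (size 4, min 26) -> median=24
Step 9: insert 6 -> lo=[6, 6, 16, 20, 22] (size 5, max 22) hi=[26, 31, 42, 43] (size 4, min 26) -> median=22
Step 10: insert 22 -> lo=[6, 6, 16, 20, 22] (size 5, max 22) hi=[22, 26, 31, 42, 43] (size 5, min 22) -> median=22
Step 11: insert 18 -> lo=[6, 6, 16, 18, 20, 22] (size 6, max 22) hi=[22, 26, 31, 42, 43] (size 5, min 22) -> median=22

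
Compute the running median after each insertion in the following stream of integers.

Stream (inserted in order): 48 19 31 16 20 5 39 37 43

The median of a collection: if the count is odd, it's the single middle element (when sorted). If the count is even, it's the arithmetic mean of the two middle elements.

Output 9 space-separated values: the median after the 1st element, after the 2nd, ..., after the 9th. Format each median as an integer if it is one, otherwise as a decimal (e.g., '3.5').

Step 1: insert 48 -> lo=[48] (size 1, max 48) hi=[] (size 0) -> median=48
Step 2: insert 19 -> lo=[19] (size 1, max 19) hi=[48] (size 1, min 48) -> median=33.5
Step 3: insert 31 -> lo=[19, 31] (size 2, max 31) hi=[48] (size 1, min 48) -> median=31
Step 4: insert 16 -> lo=[16, 19] (size 2, max 19) hi=[31, 48] (size 2, min 31) -> median=25
Step 5: insert 20 -> lo=[16, 19, 20] (size 3, max 20) hi=[31, 48] (size 2, min 31) -> median=20
Step 6: insert 5 -> lo=[5, 16, 19] (size 3, max 19) hi=[20, 31, 48] (size 3, min 20) -> median=19.5
Step 7: insert 39 -> lo=[5, 16, 19, 20] (size 4, max 20) hi=[31, 39, 48] (size 3, min 31) -> median=20
Step 8: insert 37 -> lo=[5, 16, 19, 20] (size 4, max 20) hi=[31, 37, 39, 48] (size 4, min 31) -> median=25.5
Step 9: insert 43 -> lo=[5, 16, 19, 20, 31] (size 5, max 31) hi=[37, 39, 43, 48] (size 4, min 37) -> median=31

Answer: 48 33.5 31 25 20 19.5 20 25.5 31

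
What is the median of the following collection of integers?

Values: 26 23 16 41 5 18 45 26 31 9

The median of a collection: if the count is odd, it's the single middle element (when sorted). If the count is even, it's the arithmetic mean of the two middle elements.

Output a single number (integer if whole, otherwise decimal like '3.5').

Step 1: insert 26 -> lo=[26] (size 1, max 26) hi=[] (size 0) -> median=26
Step 2: insert 23 -> lo=[23] (size 1, max 23) hi=[26] (size 1, min 26) -> median=24.5
Step 3: insert 16 -> lo=[16, 23] (size 2, max 23) hi=[26] (size 1, min 26) -> median=23
Step 4: insert 41 -> lo=[16, 23] (size 2, max 23) hi=[26, 41] (size 2, min 26) -> median=24.5
Step 5: insert 5 -> lo=[5, 16, 23] (size 3, max 23) hi=[26, 41] (size 2, min 26) -> median=23
Step 6: insert 18 -> lo=[5, 16, 18] (size 3, max 18) hi=[23, 26, 41] (size 3, min 23) -> median=20.5
Step 7: insert 45 -> lo=[5, 16, 18, 23] (size 4, max 23) hi=[26, 41, 45] (size 3, min 26) -> median=23
Step 8: insert 26 -> lo=[5, 16, 18, 23] (size 4, max 23) hi=[26, 26, 41, 45] (size 4, min 26) -> median=24.5
Step 9: insert 31 -> lo=[5, 16, 18, 23, 26] (size 5, max 26) hi=[26, 31, 41, 45] (size 4, min 26) -> median=26
Step 10: insert 9 -> lo=[5, 9, 16, 18, 23] (size 5, max 23) hi=[26, 26, 31, 41, 45] (size 5, min 26) -> median=24.5

Answer: 24.5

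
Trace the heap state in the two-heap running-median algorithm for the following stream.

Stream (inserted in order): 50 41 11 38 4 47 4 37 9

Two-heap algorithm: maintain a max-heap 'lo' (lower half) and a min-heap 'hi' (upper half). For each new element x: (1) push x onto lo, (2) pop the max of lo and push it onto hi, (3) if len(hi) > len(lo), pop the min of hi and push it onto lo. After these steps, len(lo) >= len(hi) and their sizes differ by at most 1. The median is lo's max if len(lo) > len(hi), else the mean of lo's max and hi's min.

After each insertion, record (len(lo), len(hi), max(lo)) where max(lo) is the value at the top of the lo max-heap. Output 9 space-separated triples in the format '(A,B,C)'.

Step 1: insert 50 -> lo=[50] hi=[] -> (len(lo)=1, len(hi)=0, max(lo)=50)
Step 2: insert 41 -> lo=[41] hi=[50] -> (len(lo)=1, len(hi)=1, max(lo)=41)
Step 3: insert 11 -> lo=[11, 41] hi=[50] -> (len(lo)=2, len(hi)=1, max(lo)=41)
Step 4: insert 38 -> lo=[11, 38] hi=[41, 50] -> (len(lo)=2, len(hi)=2, max(lo)=38)
Step 5: insert 4 -> lo=[4, 11, 38] hi=[41, 50] -> (len(lo)=3, len(hi)=2, max(lo)=38)
Step 6: insert 47 -> lo=[4, 11, 38] hi=[41, 47, 50] -> (len(lo)=3, len(hi)=3, max(lo)=38)
Step 7: insert 4 -> lo=[4, 4, 11, 38] hi=[41, 47, 50] -> (len(lo)=4, len(hi)=3, max(lo)=38)
Step 8: insert 37 -> lo=[4, 4, 11, 37] hi=[38, 41, 47, 50] -> (len(lo)=4, len(hi)=4, max(lo)=37)
Step 9: insert 9 -> lo=[4, 4, 9, 11, 37] hi=[38, 41, 47, 50] -> (len(lo)=5, len(hi)=4, max(lo)=37)

Answer: (1,0,50) (1,1,41) (2,1,41) (2,2,38) (3,2,38) (3,3,38) (4,3,38) (4,4,37) (5,4,37)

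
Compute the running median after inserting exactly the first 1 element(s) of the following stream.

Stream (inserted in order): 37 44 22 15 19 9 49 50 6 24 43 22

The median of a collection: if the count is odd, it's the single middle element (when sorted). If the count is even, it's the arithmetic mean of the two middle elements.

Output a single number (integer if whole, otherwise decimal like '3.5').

Step 1: insert 37 -> lo=[37] (size 1, max 37) hi=[] (size 0) -> median=37

Answer: 37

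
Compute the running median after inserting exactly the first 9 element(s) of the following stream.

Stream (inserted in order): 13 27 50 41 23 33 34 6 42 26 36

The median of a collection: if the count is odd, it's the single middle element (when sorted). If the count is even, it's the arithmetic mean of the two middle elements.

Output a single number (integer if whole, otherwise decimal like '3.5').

Answer: 33

Derivation:
Step 1: insert 13 -> lo=[13] (size 1, max 13) hi=[] (size 0) -> median=13
Step 2: insert 27 -> lo=[13] (size 1, max 13) hi=[27] (size 1, min 27) -> median=20
Step 3: insert 50 -> lo=[13, 27] (size 2, max 27) hi=[50] (size 1, min 50) -> median=27
Step 4: insert 41 -> lo=[13, 27] (size 2, max 27) hi=[41, 50] (size 2, min 41) -> median=34
Step 5: insert 23 -> lo=[13, 23, 27] (size 3, max 27) hi=[41, 50] (size 2, min 41) -> median=27
Step 6: insert 33 -> lo=[13, 23, 27] (size 3, max 27) hi=[33, 41, 50] (size 3, min 33) -> median=30
Step 7: insert 34 -> lo=[13, 23, 27, 33] (size 4, max 33) hi=[34, 41, 50] (size 3, min 34) -> median=33
Step 8: insert 6 -> lo=[6, 13, 23, 27] (size 4, max 27) hi=[33, 34, 41, 50] (size 4, min 33) -> median=30
Step 9: insert 42 -> lo=[6, 13, 23, 27, 33] (size 5, max 33) hi=[34, 41, 42, 50] (size 4, min 34) -> median=33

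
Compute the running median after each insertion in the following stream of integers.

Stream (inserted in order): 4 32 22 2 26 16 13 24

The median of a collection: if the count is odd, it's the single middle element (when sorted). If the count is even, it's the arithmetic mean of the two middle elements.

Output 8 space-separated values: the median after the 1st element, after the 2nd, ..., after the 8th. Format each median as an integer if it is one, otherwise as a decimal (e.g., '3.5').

Step 1: insert 4 -> lo=[4] (size 1, max 4) hi=[] (size 0) -> median=4
Step 2: insert 32 -> lo=[4] (size 1, max 4) hi=[32] (size 1, min 32) -> median=18
Step 3: insert 22 -> lo=[4, 22] (size 2, max 22) hi=[32] (size 1, min 32) -> median=22
Step 4: insert 2 -> lo=[2, 4] (size 2, max 4) hi=[22, 32] (size 2, min 22) -> median=13
Step 5: insert 26 -> lo=[2, 4, 22] (size 3, max 22) hi=[26, 32] (size 2, min 26) -> median=22
Step 6: insert 16 -> lo=[2, 4, 16] (size 3, max 16) hi=[22, 26, 32] (size 3, min 22) -> median=19
Step 7: insert 13 -> lo=[2, 4, 13, 16] (size 4, max 16) hi=[22, 26, 32] (size 3, min 22) -> median=16
Step 8: insert 24 -> lo=[2, 4, 13, 16] (size 4, max 16) hi=[22, 24, 26, 32] (size 4, min 22) -> median=19

Answer: 4 18 22 13 22 19 16 19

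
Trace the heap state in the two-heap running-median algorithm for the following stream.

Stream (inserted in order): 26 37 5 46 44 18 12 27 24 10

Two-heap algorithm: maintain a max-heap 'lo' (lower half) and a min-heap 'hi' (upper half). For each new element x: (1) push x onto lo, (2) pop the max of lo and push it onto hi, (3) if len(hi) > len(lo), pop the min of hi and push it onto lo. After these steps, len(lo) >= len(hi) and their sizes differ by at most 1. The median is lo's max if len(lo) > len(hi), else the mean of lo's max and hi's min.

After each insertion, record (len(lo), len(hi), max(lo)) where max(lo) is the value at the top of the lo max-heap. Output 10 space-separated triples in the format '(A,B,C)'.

Step 1: insert 26 -> lo=[26] hi=[] -> (len(lo)=1, len(hi)=0, max(lo)=26)
Step 2: insert 37 -> lo=[26] hi=[37] -> (len(lo)=1, len(hi)=1, max(lo)=26)
Step 3: insert 5 -> lo=[5, 26] hi=[37] -> (len(lo)=2, len(hi)=1, max(lo)=26)
Step 4: insert 46 -> lo=[5, 26] hi=[37, 46] -> (len(lo)=2, len(hi)=2, max(lo)=26)
Step 5: insert 44 -> lo=[5, 26, 37] hi=[44, 46] -> (len(lo)=3, len(hi)=2, max(lo)=37)
Step 6: insert 18 -> lo=[5, 18, 26] hi=[37, 44, 46] -> (len(lo)=3, len(hi)=3, max(lo)=26)
Step 7: insert 12 -> lo=[5, 12, 18, 26] hi=[37, 44, 46] -> (len(lo)=4, len(hi)=3, max(lo)=26)
Step 8: insert 27 -> lo=[5, 12, 18, 26] hi=[27, 37, 44, 46] -> (len(lo)=4, len(hi)=4, max(lo)=26)
Step 9: insert 24 -> lo=[5, 12, 18, 24, 26] hi=[27, 37, 44, 46] -> (len(lo)=5, len(hi)=4, max(lo)=26)
Step 10: insert 10 -> lo=[5, 10, 12, 18, 24] hi=[26, 27, 37, 44, 46] -> (len(lo)=5, len(hi)=5, max(lo)=24)

Answer: (1,0,26) (1,1,26) (2,1,26) (2,2,26) (3,2,37) (3,3,26) (4,3,26) (4,4,26) (5,4,26) (5,5,24)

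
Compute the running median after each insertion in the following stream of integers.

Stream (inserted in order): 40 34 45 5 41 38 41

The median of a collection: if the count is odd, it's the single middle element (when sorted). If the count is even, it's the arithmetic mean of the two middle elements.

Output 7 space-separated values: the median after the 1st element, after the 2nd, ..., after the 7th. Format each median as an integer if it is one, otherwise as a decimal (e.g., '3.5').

Step 1: insert 40 -> lo=[40] (size 1, max 40) hi=[] (size 0) -> median=40
Step 2: insert 34 -> lo=[34] (size 1, max 34) hi=[40] (size 1, min 40) -> median=37
Step 3: insert 45 -> lo=[34, 40] (size 2, max 40) hi=[45] (size 1, min 45) -> median=40
Step 4: insert 5 -> lo=[5, 34] (size 2, max 34) hi=[40, 45] (size 2, min 40) -> median=37
Step 5: insert 41 -> lo=[5, 34, 40] (size 3, max 40) hi=[41, 45] (size 2, min 41) -> median=40
Step 6: insert 38 -> lo=[5, 34, 38] (size 3, max 38) hi=[40, 41, 45] (size 3, min 40) -> median=39
Step 7: insert 41 -> lo=[5, 34, 38, 40] (size 4, max 40) hi=[41, 41, 45] (size 3, min 41) -> median=40

Answer: 40 37 40 37 40 39 40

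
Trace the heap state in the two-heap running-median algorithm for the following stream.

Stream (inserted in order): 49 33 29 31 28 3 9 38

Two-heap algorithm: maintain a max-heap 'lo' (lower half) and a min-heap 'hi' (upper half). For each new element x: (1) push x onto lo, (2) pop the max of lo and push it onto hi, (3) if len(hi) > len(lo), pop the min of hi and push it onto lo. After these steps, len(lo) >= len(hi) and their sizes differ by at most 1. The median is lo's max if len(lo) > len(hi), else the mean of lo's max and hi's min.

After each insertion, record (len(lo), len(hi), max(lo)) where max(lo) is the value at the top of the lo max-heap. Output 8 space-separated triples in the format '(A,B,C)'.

Step 1: insert 49 -> lo=[49] hi=[] -> (len(lo)=1, len(hi)=0, max(lo)=49)
Step 2: insert 33 -> lo=[33] hi=[49] -> (len(lo)=1, len(hi)=1, max(lo)=33)
Step 3: insert 29 -> lo=[29, 33] hi=[49] -> (len(lo)=2, len(hi)=1, max(lo)=33)
Step 4: insert 31 -> lo=[29, 31] hi=[33, 49] -> (len(lo)=2, len(hi)=2, max(lo)=31)
Step 5: insert 28 -> lo=[28, 29, 31] hi=[33, 49] -> (len(lo)=3, len(hi)=2, max(lo)=31)
Step 6: insert 3 -> lo=[3, 28, 29] hi=[31, 33, 49] -> (len(lo)=3, len(hi)=3, max(lo)=29)
Step 7: insert 9 -> lo=[3, 9, 28, 29] hi=[31, 33, 49] -> (len(lo)=4, len(hi)=3, max(lo)=29)
Step 8: insert 38 -> lo=[3, 9, 28, 29] hi=[31, 33, 38, 49] -> (len(lo)=4, len(hi)=4, max(lo)=29)

Answer: (1,0,49) (1,1,33) (2,1,33) (2,2,31) (3,2,31) (3,3,29) (4,3,29) (4,4,29)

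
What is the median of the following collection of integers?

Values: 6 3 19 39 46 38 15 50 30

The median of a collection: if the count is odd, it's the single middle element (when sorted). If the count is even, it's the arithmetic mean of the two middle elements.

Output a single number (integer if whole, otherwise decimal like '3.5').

Answer: 30

Derivation:
Step 1: insert 6 -> lo=[6] (size 1, max 6) hi=[] (size 0) -> median=6
Step 2: insert 3 -> lo=[3] (size 1, max 3) hi=[6] (size 1, min 6) -> median=4.5
Step 3: insert 19 -> lo=[3, 6] (size 2, max 6) hi=[19] (size 1, min 19) -> median=6
Step 4: insert 39 -> lo=[3, 6] (size 2, max 6) hi=[19, 39] (size 2, min 19) -> median=12.5
Step 5: insert 46 -> lo=[3, 6, 19] (size 3, max 19) hi=[39, 46] (size 2, min 39) -> median=19
Step 6: insert 38 -> lo=[3, 6, 19] (size 3, max 19) hi=[38, 39, 46] (size 3, min 38) -> median=28.5
Step 7: insert 15 -> lo=[3, 6, 15, 19] (size 4, max 19) hi=[38, 39, 46] (size 3, min 38) -> median=19
Step 8: insert 50 -> lo=[3, 6, 15, 19] (size 4, max 19) hi=[38, 39, 46, 50] (size 4, min 38) -> median=28.5
Step 9: insert 30 -> lo=[3, 6, 15, 19, 30] (size 5, max 30) hi=[38, 39, 46, 50] (size 4, min 38) -> median=30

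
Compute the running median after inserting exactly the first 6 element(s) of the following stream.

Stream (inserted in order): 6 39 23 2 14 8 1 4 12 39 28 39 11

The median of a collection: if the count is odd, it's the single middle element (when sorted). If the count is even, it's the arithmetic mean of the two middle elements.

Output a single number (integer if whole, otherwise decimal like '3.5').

Answer: 11

Derivation:
Step 1: insert 6 -> lo=[6] (size 1, max 6) hi=[] (size 0) -> median=6
Step 2: insert 39 -> lo=[6] (size 1, max 6) hi=[39] (size 1, min 39) -> median=22.5
Step 3: insert 23 -> lo=[6, 23] (size 2, max 23) hi=[39] (size 1, min 39) -> median=23
Step 4: insert 2 -> lo=[2, 6] (size 2, max 6) hi=[23, 39] (size 2, min 23) -> median=14.5
Step 5: insert 14 -> lo=[2, 6, 14] (size 3, max 14) hi=[23, 39] (size 2, min 23) -> median=14
Step 6: insert 8 -> lo=[2, 6, 8] (size 3, max 8) hi=[14, 23, 39] (size 3, min 14) -> median=11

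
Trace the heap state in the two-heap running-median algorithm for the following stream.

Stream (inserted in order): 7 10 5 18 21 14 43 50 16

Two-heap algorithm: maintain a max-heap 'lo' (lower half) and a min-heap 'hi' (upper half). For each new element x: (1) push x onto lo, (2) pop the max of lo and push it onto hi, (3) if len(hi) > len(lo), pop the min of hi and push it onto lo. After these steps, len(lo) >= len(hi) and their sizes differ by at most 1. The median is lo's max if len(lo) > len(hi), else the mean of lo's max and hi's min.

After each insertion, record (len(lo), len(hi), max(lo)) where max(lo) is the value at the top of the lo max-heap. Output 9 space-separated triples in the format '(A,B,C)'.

Step 1: insert 7 -> lo=[7] hi=[] -> (len(lo)=1, len(hi)=0, max(lo)=7)
Step 2: insert 10 -> lo=[7] hi=[10] -> (len(lo)=1, len(hi)=1, max(lo)=7)
Step 3: insert 5 -> lo=[5, 7] hi=[10] -> (len(lo)=2, len(hi)=1, max(lo)=7)
Step 4: insert 18 -> lo=[5, 7] hi=[10, 18] -> (len(lo)=2, len(hi)=2, max(lo)=7)
Step 5: insert 21 -> lo=[5, 7, 10] hi=[18, 21] -> (len(lo)=3, len(hi)=2, max(lo)=10)
Step 6: insert 14 -> lo=[5, 7, 10] hi=[14, 18, 21] -> (len(lo)=3, len(hi)=3, max(lo)=10)
Step 7: insert 43 -> lo=[5, 7, 10, 14] hi=[18, 21, 43] -> (len(lo)=4, len(hi)=3, max(lo)=14)
Step 8: insert 50 -> lo=[5, 7, 10, 14] hi=[18, 21, 43, 50] -> (len(lo)=4, len(hi)=4, max(lo)=14)
Step 9: insert 16 -> lo=[5, 7, 10, 14, 16] hi=[18, 21, 43, 50] -> (len(lo)=5, len(hi)=4, max(lo)=16)

Answer: (1,0,7) (1,1,7) (2,1,7) (2,2,7) (3,2,10) (3,3,10) (4,3,14) (4,4,14) (5,4,16)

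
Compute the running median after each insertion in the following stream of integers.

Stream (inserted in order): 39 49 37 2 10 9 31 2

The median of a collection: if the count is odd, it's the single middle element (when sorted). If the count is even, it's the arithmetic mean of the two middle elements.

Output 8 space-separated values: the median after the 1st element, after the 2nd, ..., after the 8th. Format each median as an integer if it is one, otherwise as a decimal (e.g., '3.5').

Step 1: insert 39 -> lo=[39] (size 1, max 39) hi=[] (size 0) -> median=39
Step 2: insert 49 -> lo=[39] (size 1, max 39) hi=[49] (size 1, min 49) -> median=44
Step 3: insert 37 -> lo=[37, 39] (size 2, max 39) hi=[49] (size 1, min 49) -> median=39
Step 4: insert 2 -> lo=[2, 37] (size 2, max 37) hi=[39, 49] (size 2, min 39) -> median=38
Step 5: insert 10 -> lo=[2, 10, 37] (size 3, max 37) hi=[39, 49] (size 2, min 39) -> median=37
Step 6: insert 9 -> lo=[2, 9, 10] (size 3, max 10) hi=[37, 39, 49] (size 3, min 37) -> median=23.5
Step 7: insert 31 -> lo=[2, 9, 10, 31] (size 4, max 31) hi=[37, 39, 49] (size 3, min 37) -> median=31
Step 8: insert 2 -> lo=[2, 2, 9, 10] (size 4, max 10) hi=[31, 37, 39, 49] (size 4, min 31) -> median=20.5

Answer: 39 44 39 38 37 23.5 31 20.5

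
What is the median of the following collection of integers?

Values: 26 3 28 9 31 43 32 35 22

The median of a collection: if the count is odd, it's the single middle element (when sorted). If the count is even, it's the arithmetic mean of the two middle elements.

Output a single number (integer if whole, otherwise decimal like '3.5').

Step 1: insert 26 -> lo=[26] (size 1, max 26) hi=[] (size 0) -> median=26
Step 2: insert 3 -> lo=[3] (size 1, max 3) hi=[26] (size 1, min 26) -> median=14.5
Step 3: insert 28 -> lo=[3, 26] (size 2, max 26) hi=[28] (size 1, min 28) -> median=26
Step 4: insert 9 -> lo=[3, 9] (size 2, max 9) hi=[26, 28] (size 2, min 26) -> median=17.5
Step 5: insert 31 -> lo=[3, 9, 26] (size 3, max 26) hi=[28, 31] (size 2, min 28) -> median=26
Step 6: insert 43 -> lo=[3, 9, 26] (size 3, max 26) hi=[28, 31, 43] (size 3, min 28) -> median=27
Step 7: insert 32 -> lo=[3, 9, 26, 28] (size 4, max 28) hi=[31, 32, 43] (size 3, min 31) -> median=28
Step 8: insert 35 -> lo=[3, 9, 26, 28] (size 4, max 28) hi=[31, 32, 35, 43] (size 4, min 31) -> median=29.5
Step 9: insert 22 -> lo=[3, 9, 22, 26, 28] (size 5, max 28) hi=[31, 32, 35, 43] (size 4, min 31) -> median=28

Answer: 28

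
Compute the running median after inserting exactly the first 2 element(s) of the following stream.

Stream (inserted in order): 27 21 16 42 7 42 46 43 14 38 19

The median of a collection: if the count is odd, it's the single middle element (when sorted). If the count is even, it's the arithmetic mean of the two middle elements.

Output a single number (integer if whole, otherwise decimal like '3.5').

Step 1: insert 27 -> lo=[27] (size 1, max 27) hi=[] (size 0) -> median=27
Step 2: insert 21 -> lo=[21] (size 1, max 21) hi=[27] (size 1, min 27) -> median=24

Answer: 24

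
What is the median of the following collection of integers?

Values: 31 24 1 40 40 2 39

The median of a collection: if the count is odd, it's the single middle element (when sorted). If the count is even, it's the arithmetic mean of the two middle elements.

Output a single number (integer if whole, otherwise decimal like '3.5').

Step 1: insert 31 -> lo=[31] (size 1, max 31) hi=[] (size 0) -> median=31
Step 2: insert 24 -> lo=[24] (size 1, max 24) hi=[31] (size 1, min 31) -> median=27.5
Step 3: insert 1 -> lo=[1, 24] (size 2, max 24) hi=[31] (size 1, min 31) -> median=24
Step 4: insert 40 -> lo=[1, 24] (size 2, max 24) hi=[31, 40] (size 2, min 31) -> median=27.5
Step 5: insert 40 -> lo=[1, 24, 31] (size 3, max 31) hi=[40, 40] (size 2, min 40) -> median=31
Step 6: insert 2 -> lo=[1, 2, 24] (size 3, max 24) hi=[31, 40, 40] (size 3, min 31) -> median=27.5
Step 7: insert 39 -> lo=[1, 2, 24, 31] (size 4, max 31) hi=[39, 40, 40] (size 3, min 39) -> median=31

Answer: 31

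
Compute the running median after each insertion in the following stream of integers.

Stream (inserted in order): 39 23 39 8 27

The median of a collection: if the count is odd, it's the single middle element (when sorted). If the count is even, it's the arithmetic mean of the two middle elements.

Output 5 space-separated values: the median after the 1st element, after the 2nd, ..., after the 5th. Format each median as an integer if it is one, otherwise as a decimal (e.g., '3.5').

Answer: 39 31 39 31 27

Derivation:
Step 1: insert 39 -> lo=[39] (size 1, max 39) hi=[] (size 0) -> median=39
Step 2: insert 23 -> lo=[23] (size 1, max 23) hi=[39] (size 1, min 39) -> median=31
Step 3: insert 39 -> lo=[23, 39] (size 2, max 39) hi=[39] (size 1, min 39) -> median=39
Step 4: insert 8 -> lo=[8, 23] (size 2, max 23) hi=[39, 39] (size 2, min 39) -> median=31
Step 5: insert 27 -> lo=[8, 23, 27] (size 3, max 27) hi=[39, 39] (size 2, min 39) -> median=27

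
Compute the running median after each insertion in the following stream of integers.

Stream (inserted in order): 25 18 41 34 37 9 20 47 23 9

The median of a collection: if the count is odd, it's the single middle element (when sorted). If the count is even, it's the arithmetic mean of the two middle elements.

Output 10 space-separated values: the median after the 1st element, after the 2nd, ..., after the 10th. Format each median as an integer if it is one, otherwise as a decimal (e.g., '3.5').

Step 1: insert 25 -> lo=[25] (size 1, max 25) hi=[] (size 0) -> median=25
Step 2: insert 18 -> lo=[18] (size 1, max 18) hi=[25] (size 1, min 25) -> median=21.5
Step 3: insert 41 -> lo=[18, 25] (size 2, max 25) hi=[41] (size 1, min 41) -> median=25
Step 4: insert 34 -> lo=[18, 25] (size 2, max 25) hi=[34, 41] (size 2, min 34) -> median=29.5
Step 5: insert 37 -> lo=[18, 25, 34] (size 3, max 34) hi=[37, 41] (size 2, min 37) -> median=34
Step 6: insert 9 -> lo=[9, 18, 25] (size 3, max 25) hi=[34, 37, 41] (size 3, min 34) -> median=29.5
Step 7: insert 20 -> lo=[9, 18, 20, 25] (size 4, max 25) hi=[34, 37, 41] (size 3, min 34) -> median=25
Step 8: insert 47 -> lo=[9, 18, 20, 25] (size 4, max 25) hi=[34, 37, 41, 47] (size 4, min 34) -> median=29.5
Step 9: insert 23 -> lo=[9, 18, 20, 23, 25] (size 5, max 25) hi=[34, 37, 41, 47] (size 4, min 34) -> median=25
Step 10: insert 9 -> lo=[9, 9, 18, 20, 23] (size 5, max 23) hi=[25, 34, 37, 41, 47] (size 5, min 25) -> median=24

Answer: 25 21.5 25 29.5 34 29.5 25 29.5 25 24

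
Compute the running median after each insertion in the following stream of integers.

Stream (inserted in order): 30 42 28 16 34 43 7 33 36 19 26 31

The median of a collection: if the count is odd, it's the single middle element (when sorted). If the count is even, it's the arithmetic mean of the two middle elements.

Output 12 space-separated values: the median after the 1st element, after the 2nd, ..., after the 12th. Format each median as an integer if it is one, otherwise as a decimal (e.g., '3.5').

Answer: 30 36 30 29 30 32 30 31.5 33 31.5 30 30.5

Derivation:
Step 1: insert 30 -> lo=[30] (size 1, max 30) hi=[] (size 0) -> median=30
Step 2: insert 42 -> lo=[30] (size 1, max 30) hi=[42] (size 1, min 42) -> median=36
Step 3: insert 28 -> lo=[28, 30] (size 2, max 30) hi=[42] (size 1, min 42) -> median=30
Step 4: insert 16 -> lo=[16, 28] (size 2, max 28) hi=[30, 42] (size 2, min 30) -> median=29
Step 5: insert 34 -> lo=[16, 28, 30] (size 3, max 30) hi=[34, 42] (size 2, min 34) -> median=30
Step 6: insert 43 -> lo=[16, 28, 30] (size 3, max 30) hi=[34, 42, 43] (size 3, min 34) -> median=32
Step 7: insert 7 -> lo=[7, 16, 28, 30] (size 4, max 30) hi=[34, 42, 43] (size 3, min 34) -> median=30
Step 8: insert 33 -> lo=[7, 16, 28, 30] (size 4, max 30) hi=[33, 34, 42, 43] (size 4, min 33) -> median=31.5
Step 9: insert 36 -> lo=[7, 16, 28, 30, 33] (size 5, max 33) hi=[34, 36, 42, 43] (size 4, min 34) -> median=33
Step 10: insert 19 -> lo=[7, 16, 19, 28, 30] (size 5, max 30) hi=[33, 34, 36, 42, 43] (size 5, min 33) -> median=31.5
Step 11: insert 26 -> lo=[7, 16, 19, 26, 28, 30] (size 6, max 30) hi=[33, 34, 36, 42, 43] (size 5, min 33) -> median=30
Step 12: insert 31 -> lo=[7, 16, 19, 26, 28, 30] (size 6, max 30) hi=[31, 33, 34, 36, 42, 43] (size 6, min 31) -> median=30.5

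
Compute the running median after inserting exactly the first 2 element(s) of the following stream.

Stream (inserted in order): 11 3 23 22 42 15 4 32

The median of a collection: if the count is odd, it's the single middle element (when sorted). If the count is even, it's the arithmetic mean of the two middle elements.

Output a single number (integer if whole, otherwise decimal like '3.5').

Answer: 7

Derivation:
Step 1: insert 11 -> lo=[11] (size 1, max 11) hi=[] (size 0) -> median=11
Step 2: insert 3 -> lo=[3] (size 1, max 3) hi=[11] (size 1, min 11) -> median=7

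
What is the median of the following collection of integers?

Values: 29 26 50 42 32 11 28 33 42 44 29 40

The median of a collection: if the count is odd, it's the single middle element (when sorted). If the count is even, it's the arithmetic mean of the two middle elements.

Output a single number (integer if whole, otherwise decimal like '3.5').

Step 1: insert 29 -> lo=[29] (size 1, max 29) hi=[] (size 0) -> median=29
Step 2: insert 26 -> lo=[26] (size 1, max 26) hi=[29] (size 1, min 29) -> median=27.5
Step 3: insert 50 -> lo=[26, 29] (size 2, max 29) hi=[50] (size 1, min 50) -> median=29
Step 4: insert 42 -> lo=[26, 29] (size 2, max 29) hi=[42, 50] (size 2, min 42) -> median=35.5
Step 5: insert 32 -> lo=[26, 29, 32] (size 3, max 32) hi=[42, 50] (size 2, min 42) -> median=32
Step 6: insert 11 -> lo=[11, 26, 29] (size 3, max 29) hi=[32, 42, 50] (size 3, min 32) -> median=30.5
Step 7: insert 28 -> lo=[11, 26, 28, 29] (size 4, max 29) hi=[32, 42, 50] (size 3, min 32) -> median=29
Step 8: insert 33 -> lo=[11, 26, 28, 29] (size 4, max 29) hi=[32, 33, 42, 50] (size 4, min 32) -> median=30.5
Step 9: insert 42 -> lo=[11, 26, 28, 29, 32] (size 5, max 32) hi=[33, 42, 42, 50] (size 4, min 33) -> median=32
Step 10: insert 44 -> lo=[11, 26, 28, 29, 32] (size 5, max 32) hi=[33, 42, 42, 44, 50] (size 5, min 33) -> median=32.5
Step 11: insert 29 -> lo=[11, 26, 28, 29, 29, 32] (size 6, max 32) hi=[33, 42, 42, 44, 50] (size 5, min 33) -> median=32
Step 12: insert 40 -> lo=[11, 26, 28, 29, 29, 32] (size 6, max 32) hi=[33, 40, 42, 42, 44, 50] (size 6, min 33) -> median=32.5

Answer: 32.5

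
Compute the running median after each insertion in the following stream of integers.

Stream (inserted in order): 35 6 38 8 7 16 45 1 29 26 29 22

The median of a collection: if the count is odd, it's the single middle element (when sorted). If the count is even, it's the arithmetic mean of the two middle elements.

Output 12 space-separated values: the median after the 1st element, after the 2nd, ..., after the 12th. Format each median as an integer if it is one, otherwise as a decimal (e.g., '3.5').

Answer: 35 20.5 35 21.5 8 12 16 12 16 21 26 24

Derivation:
Step 1: insert 35 -> lo=[35] (size 1, max 35) hi=[] (size 0) -> median=35
Step 2: insert 6 -> lo=[6] (size 1, max 6) hi=[35] (size 1, min 35) -> median=20.5
Step 3: insert 38 -> lo=[6, 35] (size 2, max 35) hi=[38] (size 1, min 38) -> median=35
Step 4: insert 8 -> lo=[6, 8] (size 2, max 8) hi=[35, 38] (size 2, min 35) -> median=21.5
Step 5: insert 7 -> lo=[6, 7, 8] (size 3, max 8) hi=[35, 38] (size 2, min 35) -> median=8
Step 6: insert 16 -> lo=[6, 7, 8] (size 3, max 8) hi=[16, 35, 38] (size 3, min 16) -> median=12
Step 7: insert 45 -> lo=[6, 7, 8, 16] (size 4, max 16) hi=[35, 38, 45] (size 3, min 35) -> median=16
Step 8: insert 1 -> lo=[1, 6, 7, 8] (size 4, max 8) hi=[16, 35, 38, 45] (size 4, min 16) -> median=12
Step 9: insert 29 -> lo=[1, 6, 7, 8, 16] (size 5, max 16) hi=[29, 35, 38, 45] (size 4, min 29) -> median=16
Step 10: insert 26 -> lo=[1, 6, 7, 8, 16] (size 5, max 16) hi=[26, 29, 35, 38, 45] (size 5, min 26) -> median=21
Step 11: insert 29 -> lo=[1, 6, 7, 8, 16, 26] (size 6, max 26) hi=[29, 29, 35, 38, 45] (size 5, min 29) -> median=26
Step 12: insert 22 -> lo=[1, 6, 7, 8, 16, 22] (size 6, max 22) hi=[26, 29, 29, 35, 38, 45] (size 6, min 26) -> median=24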